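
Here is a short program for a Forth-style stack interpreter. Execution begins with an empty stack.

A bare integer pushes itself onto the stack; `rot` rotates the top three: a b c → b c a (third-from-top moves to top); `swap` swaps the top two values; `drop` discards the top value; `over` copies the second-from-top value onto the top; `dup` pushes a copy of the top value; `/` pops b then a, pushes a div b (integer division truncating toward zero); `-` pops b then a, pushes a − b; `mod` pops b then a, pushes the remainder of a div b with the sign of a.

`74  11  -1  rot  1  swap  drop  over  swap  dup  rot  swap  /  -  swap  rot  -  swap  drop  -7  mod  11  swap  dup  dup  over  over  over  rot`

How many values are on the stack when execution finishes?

7

74   -> 74
11   -> 74 11
-1   -> 74 11 -1
rot  -> 11 -1 74
1    -> 11 -1 74 1
swap -> 11 -1 1 74
drop -> 11 -1 1
over -> 11 -1 1 -1
swap -> 11 -1 -1 1
dup  -> 11 -1 -1 1 1
rot  -> 11 -1 1 1 -1
swap -> 11 -1 1 -1 1
/    -> 11 -1 1 -1
-    -> 11 -1 2
swap -> 11 2 -1
rot  -> 2 -1 11
-    -> 2 -12
swap -> -12 2
drop -> -12
-7   -> -12 -7
mod  -> -5
11   -> -5 11
swap -> 11 -5
dup  -> 11 -5 -5
dup  -> 11 -5 -5 -5
over -> 11 -5 -5 -5 -5
over -> 11 -5 -5 -5 -5 -5
over -> 11 -5 -5 -5 -5 -5 -5
rot  -> 11 -5 -5 -5 -5 -5 -5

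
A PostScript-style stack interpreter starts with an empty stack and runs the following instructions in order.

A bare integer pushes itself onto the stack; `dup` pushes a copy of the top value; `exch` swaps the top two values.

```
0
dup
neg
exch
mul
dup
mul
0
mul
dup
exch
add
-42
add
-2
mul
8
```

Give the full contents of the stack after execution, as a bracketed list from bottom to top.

0    → 0
dup  → 0 0
neg  → 0 0
exch → 0 0
mul  → 0
dup  → 0 0
mul  → 0
0    → 0 0
mul  → 0
dup  → 0 0
exch → 0 0
add  → 0
-42  → 0 -42
add  → -42
-2   → -42 -2
mul  → 84
8    → 84 8

[84, 8]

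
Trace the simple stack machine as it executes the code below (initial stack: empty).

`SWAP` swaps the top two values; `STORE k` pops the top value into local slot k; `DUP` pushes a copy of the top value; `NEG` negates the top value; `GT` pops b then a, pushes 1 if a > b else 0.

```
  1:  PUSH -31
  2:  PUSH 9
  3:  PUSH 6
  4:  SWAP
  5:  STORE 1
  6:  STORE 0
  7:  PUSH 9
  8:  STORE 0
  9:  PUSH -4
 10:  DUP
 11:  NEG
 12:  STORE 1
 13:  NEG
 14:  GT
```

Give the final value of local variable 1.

4

PUSH -31 -> [-31]
PUSH 9   -> [-31, 9]
PUSH 6   -> [-31, 9, 6]
SWAP     -> [-31, 6, 9]
STORE 1  -> [-31, 6]
STORE 0  -> [-31]
PUSH 9   -> [-31, 9]
STORE 0  -> [-31]
PUSH -4  -> [-31, -4]
DUP      -> [-31, -4, -4]
NEG      -> [-31, -4, 4]
STORE 1  -> [-31, -4]
NEG      -> [-31, 4]
GT       -> [0]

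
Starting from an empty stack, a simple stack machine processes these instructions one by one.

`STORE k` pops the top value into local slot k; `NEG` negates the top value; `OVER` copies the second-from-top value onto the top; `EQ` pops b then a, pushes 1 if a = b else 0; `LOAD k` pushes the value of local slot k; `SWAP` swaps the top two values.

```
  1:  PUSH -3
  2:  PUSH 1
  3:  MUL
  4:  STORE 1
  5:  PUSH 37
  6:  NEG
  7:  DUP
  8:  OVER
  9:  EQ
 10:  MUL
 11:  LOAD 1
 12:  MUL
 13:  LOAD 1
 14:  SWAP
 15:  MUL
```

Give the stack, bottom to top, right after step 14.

PUSH -3 -> [-3]
PUSH 1  -> [-3, 1]
MUL     -> [-3]
STORE 1 -> []
PUSH 37 -> [37]
NEG     -> [-37]
DUP     -> [-37, -37]
OVER    -> [-37, -37, -37]
EQ      -> [-37, 1]
MUL     -> [-37]
LOAD 1  -> [-37, -3]
MUL     -> [111]
LOAD 1  -> [111, -3]
SWAP    -> [-3, 111]

[-3, 111]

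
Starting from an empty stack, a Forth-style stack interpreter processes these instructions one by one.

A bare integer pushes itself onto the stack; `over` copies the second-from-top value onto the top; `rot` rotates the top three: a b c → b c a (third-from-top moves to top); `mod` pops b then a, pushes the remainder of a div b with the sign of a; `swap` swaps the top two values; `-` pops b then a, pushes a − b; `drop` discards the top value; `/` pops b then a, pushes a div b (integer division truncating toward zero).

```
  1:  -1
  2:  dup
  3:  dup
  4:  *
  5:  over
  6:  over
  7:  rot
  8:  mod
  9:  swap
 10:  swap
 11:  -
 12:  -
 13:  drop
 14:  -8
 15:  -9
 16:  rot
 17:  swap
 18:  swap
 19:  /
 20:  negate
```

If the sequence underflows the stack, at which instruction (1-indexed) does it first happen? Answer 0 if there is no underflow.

16

-1   → -1
dup  → -1 -1
dup  → -1 -1 -1
*    → -1 1
over → -1 1 -1
over → -1 1 -1 1
rot  → -1 -1 1 1
mod  → -1 -1 0
swap → -1 0 -1
swap → -1 -1 0
-    → -1 -1
-    → 0
drop → (empty)
-8   → -8
-9   → -8 -9
rot  — needs 3 operands, stack has 2 → underflow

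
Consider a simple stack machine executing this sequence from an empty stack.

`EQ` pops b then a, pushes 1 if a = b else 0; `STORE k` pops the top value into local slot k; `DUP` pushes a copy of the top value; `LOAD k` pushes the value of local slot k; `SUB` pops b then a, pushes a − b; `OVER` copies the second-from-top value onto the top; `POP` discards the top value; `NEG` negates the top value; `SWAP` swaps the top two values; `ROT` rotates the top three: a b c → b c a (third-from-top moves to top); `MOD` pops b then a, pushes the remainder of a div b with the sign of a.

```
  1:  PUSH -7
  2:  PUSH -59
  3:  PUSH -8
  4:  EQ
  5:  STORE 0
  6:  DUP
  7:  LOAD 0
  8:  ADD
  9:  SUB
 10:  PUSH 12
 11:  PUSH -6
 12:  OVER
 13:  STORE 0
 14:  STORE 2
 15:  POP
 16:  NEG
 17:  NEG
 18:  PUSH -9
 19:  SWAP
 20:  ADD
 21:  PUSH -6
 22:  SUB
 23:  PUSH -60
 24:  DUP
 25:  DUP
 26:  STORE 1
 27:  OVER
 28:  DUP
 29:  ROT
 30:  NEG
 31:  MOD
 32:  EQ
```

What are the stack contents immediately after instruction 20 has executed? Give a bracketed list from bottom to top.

PUSH -7   [-7]
PUSH -59  [-7, -59]
PUSH -8   [-7, -59, -8]
EQ        [-7, 0]
STORE 0   [-7]
DUP       [-7, -7]
LOAD 0    [-7, -7, 0]
ADD       [-7, -7]
SUB       [0]
PUSH 12   [0, 12]
PUSH -6   [0, 12, -6]
OVER      [0, 12, -6, 12]
STORE 0   [0, 12, -6]
STORE 2   [0, 12]
POP       [0]
NEG       [0]
NEG       [0]
PUSH -9   [0, -9]
SWAP      [-9, 0]
ADD       [-9]

[-9]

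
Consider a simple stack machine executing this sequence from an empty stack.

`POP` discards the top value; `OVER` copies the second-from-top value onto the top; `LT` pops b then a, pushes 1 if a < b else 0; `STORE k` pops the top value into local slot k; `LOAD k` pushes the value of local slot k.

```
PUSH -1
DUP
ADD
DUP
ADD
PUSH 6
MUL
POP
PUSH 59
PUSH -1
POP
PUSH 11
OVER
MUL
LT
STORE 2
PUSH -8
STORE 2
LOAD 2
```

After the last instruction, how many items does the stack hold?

PUSH -1 → -1
DUP     → -1 -1
ADD     → -2
DUP     → -2 -2
ADD     → -4
PUSH 6  → -4 6
MUL     → -24
POP     → (empty)
PUSH 59 → 59
PUSH -1 → 59 -1
POP     → 59
PUSH 11 → 59 11
OVER    → 59 11 59
MUL     → 59 649
LT      → 1
STORE 2 → (empty)
PUSH -8 → -8
STORE 2 → (empty)
LOAD 2  → -8

1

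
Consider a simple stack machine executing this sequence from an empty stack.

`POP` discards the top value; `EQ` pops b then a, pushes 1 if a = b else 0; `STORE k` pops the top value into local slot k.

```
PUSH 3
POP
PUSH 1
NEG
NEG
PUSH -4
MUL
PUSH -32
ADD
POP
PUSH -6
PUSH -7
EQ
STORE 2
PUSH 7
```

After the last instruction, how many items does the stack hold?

1

PUSH 3    [3]
POP       []
PUSH 1    [1]
NEG       [-1]
NEG       [1]
PUSH -4   [1, -4]
MUL       [-4]
PUSH -32  [-4, -32]
ADD       [-36]
POP       []
PUSH -6   [-6]
PUSH -7   [-6, -7]
EQ        [0]
STORE 2   []
PUSH 7    [7]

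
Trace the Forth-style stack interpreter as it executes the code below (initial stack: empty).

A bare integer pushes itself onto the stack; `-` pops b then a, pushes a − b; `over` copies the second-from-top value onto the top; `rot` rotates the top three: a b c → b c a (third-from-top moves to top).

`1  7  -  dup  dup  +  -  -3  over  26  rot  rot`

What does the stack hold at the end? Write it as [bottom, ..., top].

1    → 1
7    → 1 7
-    → -6
dup  → -6 -6
dup  → -6 -6 -6
+    → -6 -12
-    → 6
-3   → 6 -3
over → 6 -3 6
26   → 6 -3 6 26
rot  → 6 6 26 -3
rot  → 6 26 -3 6

[6, 26, -3, 6]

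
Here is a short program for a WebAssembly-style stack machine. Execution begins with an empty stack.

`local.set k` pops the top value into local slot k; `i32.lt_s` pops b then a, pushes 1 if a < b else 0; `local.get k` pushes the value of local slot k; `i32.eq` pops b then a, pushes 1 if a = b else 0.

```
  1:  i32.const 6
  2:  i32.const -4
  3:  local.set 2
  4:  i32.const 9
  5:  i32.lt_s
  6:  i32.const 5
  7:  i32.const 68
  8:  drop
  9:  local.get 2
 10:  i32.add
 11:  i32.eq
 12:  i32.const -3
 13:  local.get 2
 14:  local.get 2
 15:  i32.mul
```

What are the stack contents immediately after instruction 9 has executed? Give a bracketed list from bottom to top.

[1, 5, -4]

i32.const 6  → 6
i32.const -4 → 6 -4
local.set 2  → 6
i32.const 9  → 6 9
i32.lt_s     → 1
i32.const 5  → 1 5
i32.const 68 → 1 5 68
drop         → 1 5
local.get 2  → 1 5 -4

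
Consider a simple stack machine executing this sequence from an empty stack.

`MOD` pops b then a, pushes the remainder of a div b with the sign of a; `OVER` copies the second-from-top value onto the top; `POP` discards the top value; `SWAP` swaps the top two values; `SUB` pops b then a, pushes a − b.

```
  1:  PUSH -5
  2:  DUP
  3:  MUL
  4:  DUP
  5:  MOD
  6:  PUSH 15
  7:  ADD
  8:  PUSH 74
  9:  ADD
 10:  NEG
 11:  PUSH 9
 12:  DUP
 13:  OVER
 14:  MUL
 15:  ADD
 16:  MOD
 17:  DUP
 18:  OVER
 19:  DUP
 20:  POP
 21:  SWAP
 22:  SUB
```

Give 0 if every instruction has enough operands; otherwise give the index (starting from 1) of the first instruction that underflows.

0

PUSH -5  [-5]
DUP      [-5, -5]
MUL      [25]
DUP      [25, 25]
MOD      [0]
PUSH 15  [0, 15]
ADD      [15]
PUSH 74  [15, 74]
ADD      [89]
NEG      [-89]
PUSH 9   [-89, 9]
DUP      [-89, 9, 9]
OVER     [-89, 9, 9, 9]
MUL      [-89, 9, 81]
ADD      [-89, 90]
MOD      [-89]
DUP      [-89, -89]
OVER     [-89, -89, -89]
DUP      [-89, -89, -89, -89]
POP      [-89, -89, -89]
SWAP     [-89, -89, -89]
SUB      [-89, 0]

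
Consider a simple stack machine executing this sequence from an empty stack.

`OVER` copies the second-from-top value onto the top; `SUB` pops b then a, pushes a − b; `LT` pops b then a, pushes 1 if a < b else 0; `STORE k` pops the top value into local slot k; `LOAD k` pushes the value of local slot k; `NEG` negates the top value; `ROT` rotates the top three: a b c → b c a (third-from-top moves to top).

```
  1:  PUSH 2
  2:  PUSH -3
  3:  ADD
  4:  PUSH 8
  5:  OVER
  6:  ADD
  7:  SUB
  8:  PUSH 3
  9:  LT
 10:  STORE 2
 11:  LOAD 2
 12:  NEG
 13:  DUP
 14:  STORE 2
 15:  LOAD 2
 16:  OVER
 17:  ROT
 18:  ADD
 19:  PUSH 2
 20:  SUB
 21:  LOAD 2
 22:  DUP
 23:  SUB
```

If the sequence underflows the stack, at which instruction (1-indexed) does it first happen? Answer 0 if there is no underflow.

0

PUSH 2  : [2]
PUSH -3 : [2, -3]
ADD     : [-1]
PUSH 8  : [-1, 8]
OVER    : [-1, 8, -1]
ADD     : [-1, 7]
SUB     : [-8]
PUSH 3  : [-8, 3]
LT      : [1]
STORE 2 : []
LOAD 2  : [1]
NEG     : [-1]
DUP     : [-1, -1]
STORE 2 : [-1]
LOAD 2  : [-1, -1]
OVER    : [-1, -1, -1]
ROT     : [-1, -1, -1]
ADD     : [-1, -2]
PUSH 2  : [-1, -2, 2]
SUB     : [-1, -4]
LOAD 2  : [-1, -4, -1]
DUP     : [-1, -4, -1, -1]
SUB     : [-1, -4, 0]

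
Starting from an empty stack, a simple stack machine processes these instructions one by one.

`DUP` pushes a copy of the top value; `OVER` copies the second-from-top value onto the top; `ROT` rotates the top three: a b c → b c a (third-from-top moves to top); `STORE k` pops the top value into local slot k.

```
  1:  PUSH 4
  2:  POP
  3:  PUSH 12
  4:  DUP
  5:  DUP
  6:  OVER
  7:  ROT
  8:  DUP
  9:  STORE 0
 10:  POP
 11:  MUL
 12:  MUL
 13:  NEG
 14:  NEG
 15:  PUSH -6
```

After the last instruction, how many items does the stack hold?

PUSH 4  -> [4]
POP     -> []
PUSH 12 -> [12]
DUP     -> [12, 12]
DUP     -> [12, 12, 12]
OVER    -> [12, 12, 12, 12]
ROT     -> [12, 12, 12, 12]
DUP     -> [12, 12, 12, 12, 12]
STORE 0 -> [12, 12, 12, 12]
POP     -> [12, 12, 12]
MUL     -> [12, 144]
MUL     -> [1728]
NEG     -> [-1728]
NEG     -> [1728]
PUSH -6 -> [1728, -6]

2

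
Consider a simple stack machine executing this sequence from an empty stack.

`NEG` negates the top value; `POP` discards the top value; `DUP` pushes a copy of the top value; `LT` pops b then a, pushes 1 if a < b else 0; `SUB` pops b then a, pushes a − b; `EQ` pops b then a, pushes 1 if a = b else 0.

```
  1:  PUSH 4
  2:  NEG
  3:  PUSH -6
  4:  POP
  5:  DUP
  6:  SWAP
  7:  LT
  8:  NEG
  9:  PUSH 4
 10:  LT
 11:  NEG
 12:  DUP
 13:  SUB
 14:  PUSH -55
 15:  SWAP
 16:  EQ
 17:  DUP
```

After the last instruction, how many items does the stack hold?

PUSH 4   -> [4]
NEG      -> [-4]
PUSH -6  -> [-4, -6]
POP      -> [-4]
DUP      -> [-4, -4]
SWAP     -> [-4, -4]
LT       -> [0]
NEG      -> [0]
PUSH 4   -> [0, 4]
LT       -> [1]
NEG      -> [-1]
DUP      -> [-1, -1]
SUB      -> [0]
PUSH -55 -> [0, -55]
SWAP     -> [-55, 0]
EQ       -> [0]
DUP      -> [0, 0]

2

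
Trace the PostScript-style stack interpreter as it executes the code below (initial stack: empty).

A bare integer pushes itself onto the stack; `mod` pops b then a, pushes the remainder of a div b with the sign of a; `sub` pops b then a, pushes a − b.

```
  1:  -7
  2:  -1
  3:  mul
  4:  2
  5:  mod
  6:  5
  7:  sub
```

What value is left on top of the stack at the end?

-4

-7   [-7]
-1   [-7, -1]
mul  [7]
2    [7, 2]
mod  [1]
5    [1, 5]
sub  [-4]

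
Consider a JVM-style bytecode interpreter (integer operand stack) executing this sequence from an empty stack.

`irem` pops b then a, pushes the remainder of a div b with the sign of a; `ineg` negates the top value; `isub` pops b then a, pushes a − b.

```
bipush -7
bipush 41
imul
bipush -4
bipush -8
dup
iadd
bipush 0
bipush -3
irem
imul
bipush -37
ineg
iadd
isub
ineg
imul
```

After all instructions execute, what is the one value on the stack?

bipush -7  -> [-7]
bipush 41  -> [-7, 41]
imul       -> [-287]
bipush -4  -> [-287, -4]
bipush -8  -> [-287, -4, -8]
dup        -> [-287, -4, -8, -8]
iadd       -> [-287, -4, -16]
bipush 0   -> [-287, -4, -16, 0]
bipush -3  -> [-287, -4, -16, 0, -3]
irem       -> [-287, -4, -16, 0]
imul       -> [-287, -4, 0]
bipush -37 -> [-287, -4, 0, -37]
ineg       -> [-287, -4, 0, 37]
iadd       -> [-287, -4, 37]
isub       -> [-287, -41]
ineg       -> [-287, 41]
imul       -> [-11767]

-11767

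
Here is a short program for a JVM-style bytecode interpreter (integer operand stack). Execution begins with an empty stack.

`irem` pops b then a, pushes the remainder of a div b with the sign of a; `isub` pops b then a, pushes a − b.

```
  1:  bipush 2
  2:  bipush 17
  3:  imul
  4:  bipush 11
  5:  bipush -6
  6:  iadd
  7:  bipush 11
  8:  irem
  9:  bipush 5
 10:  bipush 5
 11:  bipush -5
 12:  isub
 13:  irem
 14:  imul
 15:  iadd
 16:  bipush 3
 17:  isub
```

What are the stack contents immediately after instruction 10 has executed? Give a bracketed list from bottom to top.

[34, 5, 5, 5]

bipush 2  -> [2]
bipush 17 -> [2, 17]
imul      -> [34]
bipush 11 -> [34, 11]
bipush -6 -> [34, 11, -6]
iadd      -> [34, 5]
bipush 11 -> [34, 5, 11]
irem      -> [34, 5]
bipush 5  -> [34, 5, 5]
bipush 5  -> [34, 5, 5, 5]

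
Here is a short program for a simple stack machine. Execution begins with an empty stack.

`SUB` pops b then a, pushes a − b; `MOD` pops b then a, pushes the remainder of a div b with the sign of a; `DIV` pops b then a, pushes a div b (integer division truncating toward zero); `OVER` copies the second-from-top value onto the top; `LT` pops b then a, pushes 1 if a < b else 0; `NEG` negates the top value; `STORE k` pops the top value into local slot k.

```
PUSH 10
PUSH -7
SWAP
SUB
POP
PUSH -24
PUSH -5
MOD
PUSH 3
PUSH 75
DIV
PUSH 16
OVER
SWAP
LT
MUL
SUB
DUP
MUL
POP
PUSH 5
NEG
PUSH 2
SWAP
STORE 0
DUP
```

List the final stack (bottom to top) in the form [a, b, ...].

PUSH 10  -> 10
PUSH -7  -> 10 -7
SWAP     -> -7 10
SUB      -> -17
POP      -> (empty)
PUSH -24 -> -24
PUSH -5  -> -24 -5
MOD      -> -4
PUSH 3   -> -4 3
PUSH 75  -> -4 3 75
DIV      -> -4 0
PUSH 16  -> -4 0 16
OVER     -> -4 0 16 0
SWAP     -> -4 0 0 16
LT       -> -4 0 1
MUL      -> -4 0
SUB      -> -4
DUP      -> -4 -4
MUL      -> 16
POP      -> (empty)
PUSH 5   -> 5
NEG      -> -5
PUSH 2   -> -5 2
SWAP     -> 2 -5
STORE 0  -> 2
DUP      -> 2 2

[2, 2]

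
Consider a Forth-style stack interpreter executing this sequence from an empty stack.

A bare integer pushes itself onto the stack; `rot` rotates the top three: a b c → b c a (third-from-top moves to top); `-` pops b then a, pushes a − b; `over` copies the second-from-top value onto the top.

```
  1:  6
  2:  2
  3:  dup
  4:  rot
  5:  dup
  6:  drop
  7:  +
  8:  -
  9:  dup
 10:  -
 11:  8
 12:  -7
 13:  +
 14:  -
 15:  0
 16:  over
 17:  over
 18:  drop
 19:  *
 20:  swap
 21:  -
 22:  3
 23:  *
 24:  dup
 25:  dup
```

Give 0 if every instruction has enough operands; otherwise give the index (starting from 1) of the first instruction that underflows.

0

6    -> [6]
2    -> [6, 2]
dup  -> [6, 2, 2]
rot  -> [2, 2, 6]
dup  -> [2, 2, 6, 6]
drop -> [2, 2, 6]
+    -> [2, 8]
-    -> [-6]
dup  -> [-6, -6]
-    -> [0]
8    -> [0, 8]
-7   -> [0, 8, -7]
+    -> [0, 1]
-    -> [-1]
0    -> [-1, 0]
over -> [-1, 0, -1]
over -> [-1, 0, -1, 0]
drop -> [-1, 0, -1]
*    -> [-1, 0]
swap -> [0, -1]
-    -> [1]
3    -> [1, 3]
*    -> [3]
dup  -> [3, 3]
dup  -> [3, 3, 3]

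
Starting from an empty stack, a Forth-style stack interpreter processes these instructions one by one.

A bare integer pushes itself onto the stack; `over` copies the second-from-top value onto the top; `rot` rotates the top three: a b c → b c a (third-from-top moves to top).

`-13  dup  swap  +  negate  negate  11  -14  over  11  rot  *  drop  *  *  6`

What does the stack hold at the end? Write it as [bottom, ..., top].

[-3146, 6]

-13     [-13]
dup     [-13, -13]
swap    [-13, -13]
+       [-26]
negate  [26]
negate  [-26]
11      [-26, 11]
-14     [-26, 11, -14]
over    [-26, 11, -14, 11]
11      [-26, 11, -14, 11, 11]
rot     [-26, 11, 11, 11, -14]
*       [-26, 11, 11, -154]
drop    [-26, 11, 11]
*       [-26, 121]
*       [-3146]
6       [-3146, 6]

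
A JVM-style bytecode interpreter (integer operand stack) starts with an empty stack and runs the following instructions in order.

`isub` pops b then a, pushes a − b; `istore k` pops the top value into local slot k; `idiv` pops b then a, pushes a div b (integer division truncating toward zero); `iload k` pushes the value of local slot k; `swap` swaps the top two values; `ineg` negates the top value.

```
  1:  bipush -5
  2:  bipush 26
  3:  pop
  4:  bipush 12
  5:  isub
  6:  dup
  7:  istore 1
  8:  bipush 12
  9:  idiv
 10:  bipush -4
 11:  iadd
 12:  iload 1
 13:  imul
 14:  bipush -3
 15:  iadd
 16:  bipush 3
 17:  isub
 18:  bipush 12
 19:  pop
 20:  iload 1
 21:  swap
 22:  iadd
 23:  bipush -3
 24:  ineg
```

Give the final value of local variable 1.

-17

bipush -5 → [-5]
bipush 26 → [-5, 26]
pop       → [-5]
bipush 12 → [-5, 12]
isub      → [-17]
dup       → [-17, -17]
istore 1  → [-17]
bipush 12 → [-17, 12]
idiv      → [-1]
bipush -4 → [-1, -4]
iadd      → [-5]
iload 1   → [-5, -17]
imul      → [85]
bipush -3 → [85, -3]
iadd      → [82]
bipush 3  → [82, 3]
isub      → [79]
bipush 12 → [79, 12]
pop       → [79]
iload 1   → [79, -17]
swap      → [-17, 79]
iadd      → [62]
bipush -3 → [62, -3]
ineg      → [62, 3]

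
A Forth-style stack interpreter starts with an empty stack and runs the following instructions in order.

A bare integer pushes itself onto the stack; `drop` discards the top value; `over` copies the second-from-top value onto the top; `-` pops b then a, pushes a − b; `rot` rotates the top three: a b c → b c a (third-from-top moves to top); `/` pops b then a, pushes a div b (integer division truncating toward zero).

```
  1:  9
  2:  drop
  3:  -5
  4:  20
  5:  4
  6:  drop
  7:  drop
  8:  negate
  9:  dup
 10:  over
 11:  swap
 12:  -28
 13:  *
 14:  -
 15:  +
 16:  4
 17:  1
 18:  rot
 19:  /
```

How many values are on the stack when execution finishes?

2

9       9
drop    (empty)
-5      -5
20      -5 20
4       -5 20 4
drop    -5 20
drop    -5
negate  5
dup     5 5
over    5 5 5
swap    5 5 5
-28     5 5 5 -28
*       5 5 -140
-       5 145
+       150
4       150 4
1       150 4 1
rot     4 1 150
/       4 0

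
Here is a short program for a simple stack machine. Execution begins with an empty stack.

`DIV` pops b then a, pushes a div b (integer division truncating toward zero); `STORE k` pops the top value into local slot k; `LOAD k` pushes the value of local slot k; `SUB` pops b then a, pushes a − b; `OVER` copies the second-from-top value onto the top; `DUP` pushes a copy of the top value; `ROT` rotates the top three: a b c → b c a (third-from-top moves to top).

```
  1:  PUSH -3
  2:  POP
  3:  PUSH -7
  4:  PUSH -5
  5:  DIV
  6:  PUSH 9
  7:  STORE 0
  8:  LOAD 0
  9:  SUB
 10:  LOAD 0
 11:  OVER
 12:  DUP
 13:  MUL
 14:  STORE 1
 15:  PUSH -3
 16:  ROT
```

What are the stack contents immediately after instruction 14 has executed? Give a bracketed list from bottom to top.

PUSH -3 → [-3]
POP     → []
PUSH -7 → [-7]
PUSH -5 → [-7, -5]
DIV     → [1]
PUSH 9  → [1, 9]
STORE 0 → [1]
LOAD 0  → [1, 9]
SUB     → [-8]
LOAD 0  → [-8, 9]
OVER    → [-8, 9, -8]
DUP     → [-8, 9, -8, -8]
MUL     → [-8, 9, 64]
STORE 1 → [-8, 9]

[-8, 9]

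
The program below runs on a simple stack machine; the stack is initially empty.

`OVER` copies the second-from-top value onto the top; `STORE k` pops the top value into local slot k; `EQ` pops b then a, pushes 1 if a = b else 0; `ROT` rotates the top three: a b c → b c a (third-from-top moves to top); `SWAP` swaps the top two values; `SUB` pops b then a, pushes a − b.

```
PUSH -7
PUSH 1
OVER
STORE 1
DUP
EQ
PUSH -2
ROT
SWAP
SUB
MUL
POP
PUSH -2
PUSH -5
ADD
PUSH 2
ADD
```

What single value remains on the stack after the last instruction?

-5

PUSH -7 -> -7
PUSH 1  -> -7 1
OVER    -> -7 1 -7
STORE 1 -> -7 1
DUP     -> -7 1 1
EQ      -> -7 1
PUSH -2 -> -7 1 -2
ROT     -> 1 -2 -7
SWAP    -> 1 -7 -2
SUB     -> 1 -5
MUL     -> -5
POP     -> (empty)
PUSH -2 -> -2
PUSH -5 -> -2 -5
ADD     -> -7
PUSH 2  -> -7 2
ADD     -> -5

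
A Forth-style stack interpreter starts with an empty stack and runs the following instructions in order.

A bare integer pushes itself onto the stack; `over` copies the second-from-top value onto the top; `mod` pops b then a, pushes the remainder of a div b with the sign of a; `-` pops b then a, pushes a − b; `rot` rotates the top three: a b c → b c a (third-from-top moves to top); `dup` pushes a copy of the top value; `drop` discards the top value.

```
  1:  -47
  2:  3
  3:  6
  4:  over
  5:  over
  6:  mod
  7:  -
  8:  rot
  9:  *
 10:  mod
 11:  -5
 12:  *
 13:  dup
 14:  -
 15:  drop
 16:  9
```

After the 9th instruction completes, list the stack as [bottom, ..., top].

[3, -141]

-47   [-47]
3     [-47, 3]
6     [-47, 3, 6]
over  [-47, 3, 6, 3]
over  [-47, 3, 6, 3, 6]
mod   [-47, 3, 6, 3]
-     [-47, 3, 3]
rot   [3, 3, -47]
*     [3, -141]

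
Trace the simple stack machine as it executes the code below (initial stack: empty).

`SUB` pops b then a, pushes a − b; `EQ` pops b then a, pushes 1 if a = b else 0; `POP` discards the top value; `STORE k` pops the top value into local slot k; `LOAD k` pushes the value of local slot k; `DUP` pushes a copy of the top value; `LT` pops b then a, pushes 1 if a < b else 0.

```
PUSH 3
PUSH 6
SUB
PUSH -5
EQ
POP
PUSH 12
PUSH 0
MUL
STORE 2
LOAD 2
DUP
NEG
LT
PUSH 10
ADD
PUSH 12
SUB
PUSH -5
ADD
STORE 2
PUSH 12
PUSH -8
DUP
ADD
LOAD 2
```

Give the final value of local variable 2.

-7

PUSH 3  → 3
PUSH 6  → 3 6
SUB     → -3
PUSH -5 → -3 -5
EQ      → 0
POP     → (empty)
PUSH 12 → 12
PUSH 0  → 12 0
MUL     → 0
STORE 2 → (empty)
LOAD 2  → 0
DUP     → 0 0
NEG     → 0 0
LT      → 0
PUSH 10 → 0 10
ADD     → 10
PUSH 12 → 10 12
SUB     → -2
PUSH -5 → -2 -5
ADD     → -7
STORE 2 → (empty)
PUSH 12 → 12
PUSH -8 → 12 -8
DUP     → 12 -8 -8
ADD     → 12 -16
LOAD 2  → 12 -16 -7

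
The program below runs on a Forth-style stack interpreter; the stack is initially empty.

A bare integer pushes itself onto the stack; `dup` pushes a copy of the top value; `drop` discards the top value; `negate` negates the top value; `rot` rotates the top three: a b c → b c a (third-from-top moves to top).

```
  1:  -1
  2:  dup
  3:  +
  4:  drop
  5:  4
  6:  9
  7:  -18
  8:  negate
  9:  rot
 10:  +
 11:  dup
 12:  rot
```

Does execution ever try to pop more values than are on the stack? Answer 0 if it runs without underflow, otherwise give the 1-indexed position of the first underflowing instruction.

0

-1     : -1
dup    : -1 -1
+      : -2
drop   : (empty)
4      : 4
9      : 4 9
-18    : 4 9 -18
negate : 4 9 18
rot    : 9 18 4
+      : 9 22
dup    : 9 22 22
rot    : 22 22 9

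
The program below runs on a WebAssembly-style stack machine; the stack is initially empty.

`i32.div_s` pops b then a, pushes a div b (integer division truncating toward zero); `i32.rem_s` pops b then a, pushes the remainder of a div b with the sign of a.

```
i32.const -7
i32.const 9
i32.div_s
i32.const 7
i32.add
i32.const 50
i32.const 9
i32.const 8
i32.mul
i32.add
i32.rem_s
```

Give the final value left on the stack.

7

i32.const -7  [-7]
i32.const 9   [-7, 9]
i32.div_s     [0]
i32.const 7   [0, 7]
i32.add       [7]
i32.const 50  [7, 50]
i32.const 9   [7, 50, 9]
i32.const 8   [7, 50, 9, 8]
i32.mul       [7, 50, 72]
i32.add       [7, 122]
i32.rem_s     [7]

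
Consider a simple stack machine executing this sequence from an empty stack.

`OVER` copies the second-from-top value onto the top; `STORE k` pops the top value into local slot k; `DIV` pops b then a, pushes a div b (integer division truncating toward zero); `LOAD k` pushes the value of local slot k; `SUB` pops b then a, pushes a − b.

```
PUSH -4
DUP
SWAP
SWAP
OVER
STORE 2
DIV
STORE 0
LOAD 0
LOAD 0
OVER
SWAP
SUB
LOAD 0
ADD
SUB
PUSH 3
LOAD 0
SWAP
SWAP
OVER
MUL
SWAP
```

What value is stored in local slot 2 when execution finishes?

PUSH -4 → [-4]
DUP     → [-4, -4]
SWAP    → [-4, -4]
SWAP    → [-4, -4]
OVER    → [-4, -4, -4]
STORE 2 → [-4, -4]
DIV     → [1]
STORE 0 → []
LOAD 0  → [1]
LOAD 0  → [1, 1]
OVER    → [1, 1, 1]
SWAP    → [1, 1, 1]
SUB     → [1, 0]
LOAD 0  → [1, 0, 1]
ADD     → [1, 1]
SUB     → [0]
PUSH 3  → [0, 3]
LOAD 0  → [0, 3, 1]
SWAP    → [0, 1, 3]
SWAP    → [0, 3, 1]
OVER    → [0, 3, 1, 3]
MUL     → [0, 3, 3]
SWAP    → [0, 3, 3]

-4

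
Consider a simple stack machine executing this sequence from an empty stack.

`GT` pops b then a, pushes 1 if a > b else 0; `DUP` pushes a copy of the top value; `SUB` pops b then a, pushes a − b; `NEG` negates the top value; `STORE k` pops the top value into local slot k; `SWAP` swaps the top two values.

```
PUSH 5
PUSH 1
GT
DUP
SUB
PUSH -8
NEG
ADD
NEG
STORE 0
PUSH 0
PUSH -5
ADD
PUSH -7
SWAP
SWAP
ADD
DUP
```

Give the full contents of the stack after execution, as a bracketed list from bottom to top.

PUSH 5  -> [5]
PUSH 1  -> [5, 1]
GT      -> [1]
DUP     -> [1, 1]
SUB     -> [0]
PUSH -8 -> [0, -8]
NEG     -> [0, 8]
ADD     -> [8]
NEG     -> [-8]
STORE 0 -> []
PUSH 0  -> [0]
PUSH -5 -> [0, -5]
ADD     -> [-5]
PUSH -7 -> [-5, -7]
SWAP    -> [-7, -5]
SWAP    -> [-5, -7]
ADD     -> [-12]
DUP     -> [-12, -12]

[-12, -12]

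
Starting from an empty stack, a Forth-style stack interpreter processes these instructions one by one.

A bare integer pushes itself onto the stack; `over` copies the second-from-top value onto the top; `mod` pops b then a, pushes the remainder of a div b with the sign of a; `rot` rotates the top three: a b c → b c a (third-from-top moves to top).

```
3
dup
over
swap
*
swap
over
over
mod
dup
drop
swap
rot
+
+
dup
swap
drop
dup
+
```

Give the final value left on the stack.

3    : 3
dup  : 3 3
over : 3 3 3
swap : 3 3 3
*    : 3 9
swap : 9 3
over : 9 3 9
over : 9 3 9 3
mod  : 9 3 0
dup  : 9 3 0 0
drop : 9 3 0
swap : 9 0 3
rot  : 0 3 9
+    : 0 12
+    : 12
dup  : 12 12
swap : 12 12
drop : 12
dup  : 12 12
+    : 24

24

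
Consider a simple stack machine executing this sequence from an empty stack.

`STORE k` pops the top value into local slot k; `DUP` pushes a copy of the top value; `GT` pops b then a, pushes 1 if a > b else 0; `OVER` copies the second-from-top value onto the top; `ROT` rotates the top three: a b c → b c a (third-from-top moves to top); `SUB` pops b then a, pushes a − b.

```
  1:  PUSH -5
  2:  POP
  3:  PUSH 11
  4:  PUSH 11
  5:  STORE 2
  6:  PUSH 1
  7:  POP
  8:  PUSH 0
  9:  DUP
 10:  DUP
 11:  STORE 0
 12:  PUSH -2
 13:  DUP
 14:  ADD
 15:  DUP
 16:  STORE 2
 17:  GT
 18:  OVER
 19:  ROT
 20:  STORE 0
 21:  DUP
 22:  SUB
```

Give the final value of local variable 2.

PUSH -5 : -5
POP     : (empty)
PUSH 11 : 11
PUSH 11 : 11 11
STORE 2 : 11
PUSH 1  : 11 1
POP     : 11
PUSH 0  : 11 0
DUP     : 11 0 0
DUP     : 11 0 0 0
STORE 0 : 11 0 0
PUSH -2 : 11 0 0 -2
DUP     : 11 0 0 -2 -2
ADD     : 11 0 0 -4
DUP     : 11 0 0 -4 -4
STORE 2 : 11 0 0 -4
GT      : 11 0 1
OVER    : 11 0 1 0
ROT     : 11 1 0 0
STORE 0 : 11 1 0
DUP     : 11 1 0 0
SUB     : 11 1 0

-4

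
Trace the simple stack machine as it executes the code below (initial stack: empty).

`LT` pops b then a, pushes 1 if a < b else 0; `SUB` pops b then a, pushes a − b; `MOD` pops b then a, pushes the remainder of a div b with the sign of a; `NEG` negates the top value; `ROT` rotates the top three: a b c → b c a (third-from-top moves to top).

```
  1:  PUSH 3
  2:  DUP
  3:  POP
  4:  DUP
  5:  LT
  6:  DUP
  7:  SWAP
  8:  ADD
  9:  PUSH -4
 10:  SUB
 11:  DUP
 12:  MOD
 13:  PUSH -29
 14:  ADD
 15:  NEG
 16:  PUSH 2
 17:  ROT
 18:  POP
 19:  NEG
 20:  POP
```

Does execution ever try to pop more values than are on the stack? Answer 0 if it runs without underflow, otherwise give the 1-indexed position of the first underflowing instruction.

17

PUSH 3   : 3
DUP      : 3 3
POP      : 3
DUP      : 3 3
LT       : 0
DUP      : 0 0
SWAP     : 0 0
ADD      : 0
PUSH -4  : 0 -4
SUB      : 4
DUP      : 4 4
MOD      : 0
PUSH -29 : 0 -29
ADD      : -29
NEG      : 29
PUSH 2   : 29 2
ROT  — needs 3 operands, stack has 2 → underflow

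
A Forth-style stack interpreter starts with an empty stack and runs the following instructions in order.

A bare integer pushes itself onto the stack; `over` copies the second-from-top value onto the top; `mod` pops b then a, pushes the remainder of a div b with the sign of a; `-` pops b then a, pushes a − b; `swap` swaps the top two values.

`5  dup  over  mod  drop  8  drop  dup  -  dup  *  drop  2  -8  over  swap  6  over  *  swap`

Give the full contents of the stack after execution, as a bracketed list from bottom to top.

[2, 2, -48, -8]

5     [5]
dup   [5, 5]
over  [5, 5, 5]
mod   [5, 0]
drop  [5]
8     [5, 8]
drop  [5]
dup   [5, 5]
-     [0]
dup   [0, 0]
*     [0]
drop  []
2     [2]
-8    [2, -8]
over  [2, -8, 2]
swap  [2, 2, -8]
6     [2, 2, -8, 6]
over  [2, 2, -8, 6, -8]
*     [2, 2, -8, -48]
swap  [2, 2, -48, -8]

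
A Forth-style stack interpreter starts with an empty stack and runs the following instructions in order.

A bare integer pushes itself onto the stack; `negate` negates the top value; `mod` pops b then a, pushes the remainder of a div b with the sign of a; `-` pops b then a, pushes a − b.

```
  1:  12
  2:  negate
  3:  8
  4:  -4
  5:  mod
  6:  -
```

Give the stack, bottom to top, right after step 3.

[-12, 8]

12     -> 12
negate -> -12
8      -> -12 8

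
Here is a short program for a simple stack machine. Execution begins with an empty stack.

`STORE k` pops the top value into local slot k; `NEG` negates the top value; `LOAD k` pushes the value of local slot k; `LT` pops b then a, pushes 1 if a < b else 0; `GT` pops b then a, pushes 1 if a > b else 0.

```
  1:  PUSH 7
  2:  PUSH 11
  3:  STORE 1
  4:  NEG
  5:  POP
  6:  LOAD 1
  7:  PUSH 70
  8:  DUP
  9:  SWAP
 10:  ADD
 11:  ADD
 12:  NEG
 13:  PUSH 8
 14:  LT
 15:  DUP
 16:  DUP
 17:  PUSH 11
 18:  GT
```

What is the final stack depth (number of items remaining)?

PUSH 7  -> 7
PUSH 11 -> 7 11
STORE 1 -> 7
NEG     -> -7
POP     -> (empty)
LOAD 1  -> 11
PUSH 70 -> 11 70
DUP     -> 11 70 70
SWAP    -> 11 70 70
ADD     -> 11 140
ADD     -> 151
NEG     -> -151
PUSH 8  -> -151 8
LT      -> 1
DUP     -> 1 1
DUP     -> 1 1 1
PUSH 11 -> 1 1 1 11
GT      -> 1 1 0

3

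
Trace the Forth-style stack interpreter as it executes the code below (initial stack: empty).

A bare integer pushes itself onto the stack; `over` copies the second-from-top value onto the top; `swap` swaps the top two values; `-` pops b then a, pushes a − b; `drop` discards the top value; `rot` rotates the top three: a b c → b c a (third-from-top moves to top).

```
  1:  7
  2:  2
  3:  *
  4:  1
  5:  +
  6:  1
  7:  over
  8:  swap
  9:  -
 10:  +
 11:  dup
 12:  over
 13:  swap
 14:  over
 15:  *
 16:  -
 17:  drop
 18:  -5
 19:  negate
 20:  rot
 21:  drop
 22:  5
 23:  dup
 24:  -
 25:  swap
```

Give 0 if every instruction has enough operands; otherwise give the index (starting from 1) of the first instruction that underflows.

20

7       7
2       7 2
*       14
1       14 1
+       15
1       15 1
over    15 1 15
swap    15 15 1
-       15 14
+       29
dup     29 29
over    29 29 29
swap    29 29 29
over    29 29 29 29
*       29 29 841
-       29 -812
drop    29
-5      29 -5
negate  29 5
rot  — needs 3 operands, stack has 2 → underflow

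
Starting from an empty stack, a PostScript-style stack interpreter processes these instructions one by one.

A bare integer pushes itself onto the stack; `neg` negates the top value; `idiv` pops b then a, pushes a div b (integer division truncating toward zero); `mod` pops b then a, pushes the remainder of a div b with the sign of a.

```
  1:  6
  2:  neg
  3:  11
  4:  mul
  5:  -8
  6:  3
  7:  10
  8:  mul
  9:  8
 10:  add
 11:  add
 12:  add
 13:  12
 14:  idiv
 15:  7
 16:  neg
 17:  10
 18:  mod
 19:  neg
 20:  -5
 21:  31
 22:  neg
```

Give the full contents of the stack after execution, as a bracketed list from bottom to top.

6     [6]
neg   [-6]
11    [-6, 11]
mul   [-66]
-8    [-66, -8]
3     [-66, -8, 3]
10    [-66, -8, 3, 10]
mul   [-66, -8, 30]
8     [-66, -8, 30, 8]
add   [-66, -8, 38]
add   [-66, 30]
add   [-36]
12    [-36, 12]
idiv  [-3]
7     [-3, 7]
neg   [-3, -7]
10    [-3, -7, 10]
mod   [-3, -7]
neg   [-3, 7]
-5    [-3, 7, -5]
31    [-3, 7, -5, 31]
neg   [-3, 7, -5, -31]

[-3, 7, -5, -31]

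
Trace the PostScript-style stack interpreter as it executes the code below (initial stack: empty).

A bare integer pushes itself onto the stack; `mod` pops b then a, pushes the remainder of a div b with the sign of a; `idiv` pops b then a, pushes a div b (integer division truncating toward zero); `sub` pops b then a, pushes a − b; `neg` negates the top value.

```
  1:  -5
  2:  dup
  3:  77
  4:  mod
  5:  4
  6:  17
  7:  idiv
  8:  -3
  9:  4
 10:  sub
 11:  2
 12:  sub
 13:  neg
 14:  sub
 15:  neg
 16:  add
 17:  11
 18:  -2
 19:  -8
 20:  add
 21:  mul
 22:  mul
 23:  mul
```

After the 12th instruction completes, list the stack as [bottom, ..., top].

[-5, -5, 0, -9]

-5    [-5]
dup   [-5, -5]
77    [-5, -5, 77]
mod   [-5, -5]
4     [-5, -5, 4]
17    [-5, -5, 4, 17]
idiv  [-5, -5, 0]
-3    [-5, -5, 0, -3]
4     [-5, -5, 0, -3, 4]
sub   [-5, -5, 0, -7]
2     [-5, -5, 0, -7, 2]
sub   [-5, -5, 0, -9]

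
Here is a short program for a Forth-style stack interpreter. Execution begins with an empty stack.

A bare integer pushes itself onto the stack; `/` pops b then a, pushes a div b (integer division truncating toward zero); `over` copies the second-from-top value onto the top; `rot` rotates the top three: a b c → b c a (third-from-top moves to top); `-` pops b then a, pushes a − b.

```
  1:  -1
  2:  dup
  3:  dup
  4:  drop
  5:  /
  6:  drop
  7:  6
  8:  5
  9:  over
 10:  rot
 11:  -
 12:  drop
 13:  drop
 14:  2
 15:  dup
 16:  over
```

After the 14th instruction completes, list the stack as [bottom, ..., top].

[2]

-1    [-1]
dup   [-1, -1]
dup   [-1, -1, -1]
drop  [-1, -1]
/     [1]
drop  []
6     [6]
5     [6, 5]
over  [6, 5, 6]
rot   [5, 6, 6]
-     [5, 0]
drop  [5]
drop  []
2     [2]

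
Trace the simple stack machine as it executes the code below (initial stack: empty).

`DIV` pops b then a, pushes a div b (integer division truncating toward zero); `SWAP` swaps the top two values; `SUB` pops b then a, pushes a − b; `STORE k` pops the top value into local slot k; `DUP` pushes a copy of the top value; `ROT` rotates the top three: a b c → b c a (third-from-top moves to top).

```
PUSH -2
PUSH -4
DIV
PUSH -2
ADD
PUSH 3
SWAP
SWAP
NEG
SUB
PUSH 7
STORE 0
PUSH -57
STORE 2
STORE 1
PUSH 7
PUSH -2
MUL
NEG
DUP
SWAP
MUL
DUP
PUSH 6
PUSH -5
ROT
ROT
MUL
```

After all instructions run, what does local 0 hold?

7

PUSH -2  : [-2]
PUSH -4  : [-2, -4]
DIV      : [0]
PUSH -2  : [0, -2]
ADD      : [-2]
PUSH 3   : [-2, 3]
SWAP     : [3, -2]
SWAP     : [-2, 3]
NEG      : [-2, -3]
SUB      : [1]
PUSH 7   : [1, 7]
STORE 0  : [1]
PUSH -57 : [1, -57]
STORE 2  : [1]
STORE 1  : []
PUSH 7   : [7]
PUSH -2  : [7, -2]
MUL      : [-14]
NEG      : [14]
DUP      : [14, 14]
SWAP     : [14, 14]
MUL      : [196]
DUP      : [196, 196]
PUSH 6   : [196, 196, 6]
PUSH -5  : [196, 196, 6, -5]
ROT      : [196, 6, -5, 196]
ROT      : [196, -5, 196, 6]
MUL      : [196, -5, 1176]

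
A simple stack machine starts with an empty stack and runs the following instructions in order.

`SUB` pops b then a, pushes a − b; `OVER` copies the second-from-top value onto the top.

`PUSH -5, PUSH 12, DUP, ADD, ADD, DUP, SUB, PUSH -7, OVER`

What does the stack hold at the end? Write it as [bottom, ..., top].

[0, -7, 0]

PUSH -5  -5
PUSH 12  -5 12
DUP      -5 12 12
ADD      -5 24
ADD      19
DUP      19 19
SUB      0
PUSH -7  0 -7
OVER     0 -7 0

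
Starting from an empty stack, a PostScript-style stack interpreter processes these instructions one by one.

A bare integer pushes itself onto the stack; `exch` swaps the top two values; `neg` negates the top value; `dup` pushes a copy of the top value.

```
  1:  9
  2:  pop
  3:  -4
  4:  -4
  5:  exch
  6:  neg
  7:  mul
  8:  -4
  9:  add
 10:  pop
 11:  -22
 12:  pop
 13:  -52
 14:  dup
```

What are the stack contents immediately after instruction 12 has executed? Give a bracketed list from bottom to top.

9    : 9
pop  : (empty)
-4   : -4
-4   : -4 -4
exch : -4 -4
neg  : -4 4
mul  : -16
-4   : -16 -4
add  : -20
pop  : (empty)
-22  : -22
pop  : (empty)

[]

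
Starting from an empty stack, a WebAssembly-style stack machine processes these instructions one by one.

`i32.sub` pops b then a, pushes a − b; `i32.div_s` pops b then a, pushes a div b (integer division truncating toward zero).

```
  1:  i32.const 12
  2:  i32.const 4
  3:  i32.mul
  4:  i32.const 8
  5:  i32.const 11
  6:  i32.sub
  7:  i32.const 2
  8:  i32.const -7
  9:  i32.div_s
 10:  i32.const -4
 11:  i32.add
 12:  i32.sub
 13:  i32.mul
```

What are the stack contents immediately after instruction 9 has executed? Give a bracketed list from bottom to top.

i32.const 12 → 12
i32.const 4  → 12 4
i32.mul      → 48
i32.const 8  → 48 8
i32.const 11 → 48 8 11
i32.sub      → 48 -3
i32.const 2  → 48 -3 2
i32.const -7 → 48 -3 2 -7
i32.div_s    → 48 -3 0

[48, -3, 0]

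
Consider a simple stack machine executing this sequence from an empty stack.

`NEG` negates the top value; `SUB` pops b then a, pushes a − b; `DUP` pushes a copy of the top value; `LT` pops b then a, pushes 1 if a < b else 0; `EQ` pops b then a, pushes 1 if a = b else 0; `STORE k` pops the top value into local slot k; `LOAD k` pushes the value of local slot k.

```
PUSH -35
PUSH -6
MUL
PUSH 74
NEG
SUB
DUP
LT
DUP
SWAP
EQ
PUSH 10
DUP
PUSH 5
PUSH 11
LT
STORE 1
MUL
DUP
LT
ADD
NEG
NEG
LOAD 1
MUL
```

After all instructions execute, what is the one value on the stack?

PUSH -35 : -35
PUSH -6  : -35 -6
MUL      : 210
PUSH 74  : 210 74
NEG      : 210 -74
SUB      : 284
DUP      : 284 284
LT       : 0
DUP      : 0 0
SWAP     : 0 0
EQ       : 1
PUSH 10  : 1 10
DUP      : 1 10 10
PUSH 5   : 1 10 10 5
PUSH 11  : 1 10 10 5 11
LT       : 1 10 10 1
STORE 1  : 1 10 10
MUL      : 1 100
DUP      : 1 100 100
LT       : 1 0
ADD      : 1
NEG      : -1
NEG      : 1
LOAD 1   : 1 1
MUL      : 1

1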